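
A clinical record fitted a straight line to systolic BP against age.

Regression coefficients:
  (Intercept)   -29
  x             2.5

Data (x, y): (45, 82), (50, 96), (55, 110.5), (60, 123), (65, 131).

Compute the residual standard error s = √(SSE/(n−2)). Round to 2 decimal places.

x=45: ŷ = -29 + 2.5·45 = 83.5; r = 82 − 83.5 = -1.5
x=50: ŷ = -29 + 2.5·50 = 96; r = 96 − 96 = 0
x=55: ŷ = -29 + 2.5·55 = 108.5; r = 110.5 − 108.5 = 2
x=60: ŷ = -29 + 2.5·60 = 121; r = 123 − 121 = 2
x=65: ŷ = -29 + 2.5·65 = 133.5; r = 131 − 133.5 = -2.5
SSE = 2.25 + 0 + 4 + 4 + 6.25 = 16.5
s = √(16.5/3) = √5.5 ≈ 2.35

s = 2.35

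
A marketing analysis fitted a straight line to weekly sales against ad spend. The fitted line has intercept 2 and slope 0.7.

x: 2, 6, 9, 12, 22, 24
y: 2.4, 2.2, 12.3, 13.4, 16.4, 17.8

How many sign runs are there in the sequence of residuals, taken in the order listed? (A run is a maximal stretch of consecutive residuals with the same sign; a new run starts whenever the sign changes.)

3 runs

x=2: ŷ = 2 + 0.7·2 = 3.4; e = 2.4 − 3.4 = -1
x=6: ŷ = 2 + 0.7·6 = 6.2; e = 2.2 − 6.2 = -4
x=9: ŷ = 2 + 0.7·9 = 8.3; e = 12.3 − 8.3 = 4
x=12: ŷ = 2 + 0.7·12 = 10.4; e = 13.4 − 10.4 = 3
x=22: ŷ = 2 + 0.7·22 = 17.4; e = 16.4 − 17.4 = -1
x=24: ŷ = 2 + 0.7·24 = 18.8; e = 17.8 − 18.8 = -1
Signs: − − + + − −
Runs: −×2, +×2, −×2 → 3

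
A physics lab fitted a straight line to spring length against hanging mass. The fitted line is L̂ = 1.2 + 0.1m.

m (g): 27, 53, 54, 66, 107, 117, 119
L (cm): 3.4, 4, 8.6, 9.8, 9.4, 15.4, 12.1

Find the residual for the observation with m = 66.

L̂ = 1.2 + 0.1·66 = 7.8
e = 9.8 − 7.8 = 2

e = 2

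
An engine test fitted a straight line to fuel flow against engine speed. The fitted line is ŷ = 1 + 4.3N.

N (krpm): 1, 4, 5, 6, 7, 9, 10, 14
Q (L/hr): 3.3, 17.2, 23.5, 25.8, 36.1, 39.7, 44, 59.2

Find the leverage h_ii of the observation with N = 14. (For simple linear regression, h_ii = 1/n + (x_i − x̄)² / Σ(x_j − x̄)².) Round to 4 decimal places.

N̄ = (1 + 4 + 5 + 6 + 7 + 9 + 10 + 14)/8 = 7
Σ(N − N̄)² = 36 + 9 + 4 + 1 + 0 + 4 + 9 + 49 = 112
h = 1/8 + (7)²/112 = 0.125 + 0.4375 = 0.5625

h = 0.5625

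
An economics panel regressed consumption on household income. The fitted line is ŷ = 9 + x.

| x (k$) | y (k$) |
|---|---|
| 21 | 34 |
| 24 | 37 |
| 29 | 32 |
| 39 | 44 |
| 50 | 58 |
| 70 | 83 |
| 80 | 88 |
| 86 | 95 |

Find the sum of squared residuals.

SSE = 102

x=21: ŷ = 9 + 21 = 30; e = 34 − 30 = 4
x=24: ŷ = 9 + 24 = 33; e = 37 − 33 = 4
x=29: ŷ = 9 + 29 = 38; e = 32 − 38 = -6
x=39: ŷ = 9 + 39 = 48; e = 44 − 48 = -4
x=50: ŷ = 9 + 50 = 59; e = 58 − 59 = -1
x=70: ŷ = 9 + 70 = 79; e = 83 − 79 = 4
x=80: ŷ = 9 + 80 = 89; e = 88 − 89 = -1
x=86: ŷ = 9 + 86 = 95; e = 95 − 95 = 0
SSE = 16 + 16 + 36 + 16 + 1 + 16 + 1 + 0 = 102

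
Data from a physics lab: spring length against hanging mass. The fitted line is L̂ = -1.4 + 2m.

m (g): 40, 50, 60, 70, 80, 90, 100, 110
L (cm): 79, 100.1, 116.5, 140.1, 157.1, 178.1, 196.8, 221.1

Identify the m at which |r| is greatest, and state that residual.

m=40: L̂ = -1.4 + 2·40 = 78.6; r = 79 − 78.6 = 0.4
m=50: L̂ = -1.4 + 2·50 = 98.6; r = 100.1 − 98.6 = 1.5
m=60: L̂ = -1.4 + 2·60 = 118.6; r = 116.5 − 118.6 = -2.1
m=70: L̂ = -1.4 + 2·70 = 138.6; r = 140.1 − 138.6 = 1.5
m=80: L̂ = -1.4 + 2·80 = 158.6; r = 157.1 − 158.6 = -1.5
m=90: L̂ = -1.4 + 2·90 = 178.6; r = 178.1 − 178.6 = -0.5
m=100: L̂ = -1.4 + 2·100 = 198.6; r = 196.8 − 198.6 = -1.8
m=110: L̂ = -1.4 + 2·110 = 218.6; r = 221.1 − 218.6 = 2.5
Largest |r| is 2.5 at m = 110, residual 2.5.

m = 110, r = 2.5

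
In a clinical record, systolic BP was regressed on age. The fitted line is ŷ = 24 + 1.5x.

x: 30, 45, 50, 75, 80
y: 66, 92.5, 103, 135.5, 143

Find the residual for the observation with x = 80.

ŷ = 24 + 1.5·80 = 144
r = 143 − 144 = -1

r = -1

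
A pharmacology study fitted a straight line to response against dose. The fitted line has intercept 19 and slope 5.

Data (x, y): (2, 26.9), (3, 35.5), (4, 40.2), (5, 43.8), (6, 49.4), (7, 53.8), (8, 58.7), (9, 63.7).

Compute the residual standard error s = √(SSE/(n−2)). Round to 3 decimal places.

x=2: ŷ = 19 + 5·2 = 29; r = 26.9 − 29 = -2.1
x=3: ŷ = 19 + 5·3 = 34; r = 35.5 − 34 = 1.5
x=4: ŷ = 19 + 5·4 = 39; r = 40.2 − 39 = 1.2
x=5: ŷ = 19 + 5·5 = 44; r = 43.8 − 44 = -0.2
x=6: ŷ = 19 + 5·6 = 49; r = 49.4 − 49 = 0.4
x=7: ŷ = 19 + 5·7 = 54; r = 53.8 − 54 = -0.2
x=8: ŷ = 19 + 5·8 = 59; r = 58.7 − 59 = -0.3
x=9: ŷ = 19 + 5·9 = 64; r = 63.7 − 64 = -0.3
SSE = 4.41 + 2.25 + 1.44 + 0.04 + 0.16 + 0.04 + 0.09 + 0.09 = 8.52
s = √(8.52/6) = √1.42 ≈ 1.192

s = 1.192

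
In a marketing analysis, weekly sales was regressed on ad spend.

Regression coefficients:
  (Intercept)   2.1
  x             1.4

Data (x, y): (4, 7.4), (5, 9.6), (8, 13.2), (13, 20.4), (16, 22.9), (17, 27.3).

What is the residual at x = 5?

ŷ = 2.1 + 1.4·5 = 9.1
r = 9.6 − 9.1 = 0.5

r = 0.5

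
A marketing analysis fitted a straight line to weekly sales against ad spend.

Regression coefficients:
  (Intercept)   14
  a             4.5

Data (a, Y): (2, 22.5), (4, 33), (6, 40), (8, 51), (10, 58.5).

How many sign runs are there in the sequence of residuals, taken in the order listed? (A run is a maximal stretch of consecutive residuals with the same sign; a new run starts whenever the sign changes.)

5 runs

a=2: ŷ = 14 + 4.5·2 = 23; e = 22.5 − 23 = -0.5
a=4: ŷ = 14 + 4.5·4 = 32; e = 33 − 32 = 1
a=6: ŷ = 14 + 4.5·6 = 41; e = 40 − 41 = -1
a=8: ŷ = 14 + 4.5·8 = 50; e = 51 − 50 = 1
a=10: ŷ = 14 + 4.5·10 = 59; e = 58.5 − 59 = -0.5
Signs: − + − + −
Runs: −×1, +×1, −×1, +×1, −×1 → 5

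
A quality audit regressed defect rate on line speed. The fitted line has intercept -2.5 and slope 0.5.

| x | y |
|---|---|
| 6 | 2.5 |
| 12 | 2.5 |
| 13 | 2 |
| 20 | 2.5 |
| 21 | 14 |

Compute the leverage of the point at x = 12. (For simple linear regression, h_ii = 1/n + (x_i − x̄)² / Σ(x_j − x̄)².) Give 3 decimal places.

x̄ = (6 + 12 + 13 + 20 + 21)/5 = 14.4
Σ(x − x̄)² = 70.56 + 5.76 + 1.96 + 31.36 + 43.56 = 153.2
h = 1/5 + (-2.4)²/153.2 = 0.2 + 0.0375979 = 0.238

h = 0.238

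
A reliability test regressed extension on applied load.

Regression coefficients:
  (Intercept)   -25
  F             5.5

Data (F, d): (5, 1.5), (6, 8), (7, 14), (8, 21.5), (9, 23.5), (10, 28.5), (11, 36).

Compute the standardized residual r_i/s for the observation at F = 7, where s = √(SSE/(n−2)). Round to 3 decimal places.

0.337

F=5: d̂ = -25 + 5.5·5 = 2.5; r = 1.5 − 2.5 = -1
F=6: d̂ = -25 + 5.5·6 = 8; r = 8 − 8 = 0
F=7: d̂ = -25 + 5.5·7 = 13.5; r = 14 − 13.5 = 0.5
F=8: d̂ = -25 + 5.5·8 = 19; r = 21.5 − 19 = 2.5
F=9: d̂ = -25 + 5.5·9 = 24.5; r = 23.5 − 24.5 = -1
F=10: d̂ = -25 + 5.5·10 = 30; r = 28.5 − 30 = -1.5
F=11: d̂ = -25 + 5.5·11 = 35.5; r = 36 − 35.5 = 0.5
SSE = 1 + 0 + 0.25 + 6.25 + 1 + 2.25 + 0.25 = 11
s = √(11/5) = 1.48324
r/s = 0.5 / 1.48324 = 0.337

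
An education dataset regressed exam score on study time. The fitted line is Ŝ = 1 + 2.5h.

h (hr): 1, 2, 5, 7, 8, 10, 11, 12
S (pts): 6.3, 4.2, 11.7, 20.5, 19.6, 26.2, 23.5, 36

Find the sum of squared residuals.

h=1: Ŝ = 1 + 2.5·1 = 3.5; e = 6.3 − 3.5 = 2.8
h=2: Ŝ = 1 + 2.5·2 = 6; e = 4.2 − 6 = -1.8
h=5: Ŝ = 1 + 2.5·5 = 13.5; e = 11.7 − 13.5 = -1.8
h=7: Ŝ = 1 + 2.5·7 = 18.5; e = 20.5 − 18.5 = 2
h=8: Ŝ = 1 + 2.5·8 = 21; e = 19.6 − 21 = -1.4
h=10: Ŝ = 1 + 2.5·10 = 26; e = 26.2 − 26 = 0.2
h=11: Ŝ = 1 + 2.5·11 = 28.5; e = 23.5 − 28.5 = -5
h=12: Ŝ = 1 + 2.5·12 = 31; e = 36 − 31 = 5
SSE = 7.84 + 3.24 + 3.24 + 4 + 1.96 + 0.04 + 25 + 25 = 70.32

SSE = 70.32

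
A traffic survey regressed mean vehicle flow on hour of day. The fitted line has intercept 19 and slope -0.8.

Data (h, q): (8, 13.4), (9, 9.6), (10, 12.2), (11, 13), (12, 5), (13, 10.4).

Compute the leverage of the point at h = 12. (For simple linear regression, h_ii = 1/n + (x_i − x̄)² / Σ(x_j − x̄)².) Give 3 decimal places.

h = 0.295

h̄ = (8 + 9 + 10 + 11 + 12 + 13)/6 = 10.5
Σ(h − h̄)² = 6.25 + 2.25 + 0.25 + 0.25 + 2.25 + 6.25 = 17.5
h = 1/6 + (1.5)²/17.5 = 0.166667 + 0.128571 = 0.295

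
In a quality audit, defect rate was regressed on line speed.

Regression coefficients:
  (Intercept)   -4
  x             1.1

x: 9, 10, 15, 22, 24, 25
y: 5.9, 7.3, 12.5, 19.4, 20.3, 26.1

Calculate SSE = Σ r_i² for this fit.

x=9: ŷ = -4 + 1.1·9 = 5.9; r = 5.9 − 5.9 = 0
x=10: ŷ = -4 + 1.1·10 = 7; r = 7.3 − 7 = 0.3
x=15: ŷ = -4 + 1.1·15 = 12.5; r = 12.5 − 12.5 = 0
x=22: ŷ = -4 + 1.1·22 = 20.2; r = 19.4 − 20.2 = -0.8
x=24: ŷ = -4 + 1.1·24 = 22.4; r = 20.3 − 22.4 = -2.1
x=25: ŷ = -4 + 1.1·25 = 23.5; r = 26.1 − 23.5 = 2.6
SSE = 0 + 0.09 + 0 + 0.64 + 4.41 + 6.76 = 11.9

SSE = 11.9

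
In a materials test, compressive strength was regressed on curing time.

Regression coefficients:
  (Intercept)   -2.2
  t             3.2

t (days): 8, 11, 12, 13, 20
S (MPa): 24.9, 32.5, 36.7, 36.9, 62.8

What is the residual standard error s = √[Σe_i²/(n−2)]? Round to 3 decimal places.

s = 1.826

t=8: Ŝ = -2.2 + 3.2·8 = 23.4; e = 24.9 − 23.4 = 1.5
t=11: Ŝ = -2.2 + 3.2·11 = 33; e = 32.5 − 33 = -0.5
t=12: Ŝ = -2.2 + 3.2·12 = 36.2; e = 36.7 − 36.2 = 0.5
t=13: Ŝ = -2.2 + 3.2·13 = 39.4; e = 36.9 − 39.4 = -2.5
t=20: Ŝ = -2.2 + 3.2·20 = 61.8; e = 62.8 − 61.8 = 1
SSE = 2.25 + 0.25 + 0.25 + 6.25 + 1 = 10
s = √(10/3) = √3.33333 ≈ 1.826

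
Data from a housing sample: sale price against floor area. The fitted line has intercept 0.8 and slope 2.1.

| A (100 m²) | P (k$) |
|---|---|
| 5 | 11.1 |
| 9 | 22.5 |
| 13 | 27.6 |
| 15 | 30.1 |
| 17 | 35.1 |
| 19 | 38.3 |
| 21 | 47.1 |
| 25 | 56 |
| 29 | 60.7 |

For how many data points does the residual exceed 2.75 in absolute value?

1

A=5: ŷ = 0.8 + 2.1·5 = 11.3; e = 11.1 − 11.3 = -0.2
A=9: ŷ = 0.8 + 2.1·9 = 19.7; e = 22.5 − 19.7 = 2.8
A=13: ŷ = 0.8 + 2.1·13 = 28.1; e = 27.6 − 28.1 = -0.5
A=15: ŷ = 0.8 + 2.1·15 = 32.3; e = 30.1 − 32.3 = -2.2
A=17: ŷ = 0.8 + 2.1·17 = 36.5; e = 35.1 − 36.5 = -1.4
A=19: ŷ = 0.8 + 2.1·19 = 40.7; e = 38.3 − 40.7 = -2.4
A=21: ŷ = 0.8 + 2.1·21 = 44.9; e = 47.1 − 44.9 = 2.2
A=25: ŷ = 0.8 + 2.1·25 = 53.3; e = 56 − 53.3 = 2.7
A=29: ŷ = 0.8 + 2.1·29 = 61.7; e = 60.7 − 61.7 = -1
|e| > 2.75: A=9 (|e|=2.8) → 1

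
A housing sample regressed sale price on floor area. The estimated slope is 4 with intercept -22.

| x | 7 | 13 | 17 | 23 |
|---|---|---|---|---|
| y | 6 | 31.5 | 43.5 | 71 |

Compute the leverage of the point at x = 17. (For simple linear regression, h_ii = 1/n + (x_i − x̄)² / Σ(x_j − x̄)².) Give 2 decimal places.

h = 0.28

x̄ = (7 + 13 + 17 + 23)/4 = 15
Σ(x − x̄)² = 64 + 4 + 4 + 64 = 136
h = 1/4 + (2)²/136 = 0.25 + 0.0294118 = 0.28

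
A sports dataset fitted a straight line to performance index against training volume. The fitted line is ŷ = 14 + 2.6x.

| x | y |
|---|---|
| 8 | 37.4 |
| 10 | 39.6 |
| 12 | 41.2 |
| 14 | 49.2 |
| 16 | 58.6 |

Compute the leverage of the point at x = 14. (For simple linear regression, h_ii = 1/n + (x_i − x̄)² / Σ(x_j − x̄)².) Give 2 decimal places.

h = 0.30

x̄ = (8 + 10 + 12 + 14 + 16)/5 = 12
Σ(x − x̄)² = 16 + 4 + 0 + 4 + 16 = 40
h = 1/5 + (2)²/40 = 0.2 + 0.1 = 0.30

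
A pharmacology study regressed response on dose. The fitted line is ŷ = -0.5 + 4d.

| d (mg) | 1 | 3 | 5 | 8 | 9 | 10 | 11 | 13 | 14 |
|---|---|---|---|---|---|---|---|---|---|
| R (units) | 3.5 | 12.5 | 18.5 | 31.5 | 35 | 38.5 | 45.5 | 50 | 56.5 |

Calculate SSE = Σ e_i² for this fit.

SSE = 10.5

d=1: ŷ = -0.5 + 4·1 = 3.5; e = 3.5 − 3.5 = 0
d=3: ŷ = -0.5 + 4·3 = 11.5; e = 12.5 − 11.5 = 1
d=5: ŷ = -0.5 + 4·5 = 19.5; e = 18.5 − 19.5 = -1
d=8: ŷ = -0.5 + 4·8 = 31.5; e = 31.5 − 31.5 = 0
d=9: ŷ = -0.5 + 4·9 = 35.5; e = 35 − 35.5 = -0.5
d=10: ŷ = -0.5 + 4·10 = 39.5; e = 38.5 − 39.5 = -1
d=11: ŷ = -0.5 + 4·11 = 43.5; e = 45.5 − 43.5 = 2
d=13: ŷ = -0.5 + 4·13 = 51.5; e = 50 − 51.5 = -1.5
d=14: ŷ = -0.5 + 4·14 = 55.5; e = 56.5 − 55.5 = 1
SSE = 0 + 1 + 1 + 0 + 0.25 + 1 + 4 + 2.25 + 1 = 10.5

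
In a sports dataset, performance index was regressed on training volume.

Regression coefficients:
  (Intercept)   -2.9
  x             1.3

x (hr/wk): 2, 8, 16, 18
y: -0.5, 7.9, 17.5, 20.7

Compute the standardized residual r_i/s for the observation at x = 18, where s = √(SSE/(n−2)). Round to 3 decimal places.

x=2: ŷ = -2.9 + 1.3·2 = -0.3; r = -0.5 − (-0.3) = -0.2
x=8: ŷ = -2.9 + 1.3·8 = 7.5; r = 7.9 − 7.5 = 0.4
x=16: ŷ = -2.9 + 1.3·16 = 17.9; r = 17.5 − 17.9 = -0.4
x=18: ŷ = -2.9 + 1.3·18 = 20.5; r = 20.7 − 20.5 = 0.2
SSE = 0.04 + 0.16 + 0.16 + 0.04 = 0.4
s = √(0.4/2) = 0.447214
r/s = 0.2 / 0.447214 = 0.447

0.447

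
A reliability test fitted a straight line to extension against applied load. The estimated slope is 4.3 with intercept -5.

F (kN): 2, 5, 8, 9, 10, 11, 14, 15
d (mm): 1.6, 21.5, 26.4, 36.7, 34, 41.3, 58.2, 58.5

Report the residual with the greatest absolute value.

F=2: d̂ = -5 + 4.3·2 = 3.6; r = 1.6 − 3.6 = -2
F=5: d̂ = -5 + 4.3·5 = 16.5; r = 21.5 − 16.5 = 5
F=8: d̂ = -5 + 4.3·8 = 29.4; r = 26.4 − 29.4 = -3
F=9: d̂ = -5 + 4.3·9 = 33.7; r = 36.7 − 33.7 = 3
F=10: d̂ = -5 + 4.3·10 = 38; r = 34 − 38 = -4
F=11: d̂ = -5 + 4.3·11 = 42.3; r = 41.3 − 42.3 = -1
F=14: d̂ = -5 + 4.3·14 = 55.2; r = 58.2 − 55.2 = 3
F=15: d̂ = -5 + 4.3·15 = 59.5; r = 58.5 − 59.5 = -1
Largest |r| is 5 at F = 5, residual 5.

r = 5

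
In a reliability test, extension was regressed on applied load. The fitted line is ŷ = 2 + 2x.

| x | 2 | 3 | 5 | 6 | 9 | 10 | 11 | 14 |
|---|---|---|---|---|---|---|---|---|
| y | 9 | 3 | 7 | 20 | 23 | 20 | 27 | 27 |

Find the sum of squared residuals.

SSE = 126

x=2: ŷ = 2 + 2·2 = 6; r = 9 − 6 = 3
x=3: ŷ = 2 + 2·3 = 8; r = 3 − 8 = -5
x=5: ŷ = 2 + 2·5 = 12; r = 7 − 12 = -5
x=6: ŷ = 2 + 2·6 = 14; r = 20 − 14 = 6
x=9: ŷ = 2 + 2·9 = 20; r = 23 − 20 = 3
x=10: ŷ = 2 + 2·10 = 22; r = 20 − 22 = -2
x=11: ŷ = 2 + 2·11 = 24; r = 27 − 24 = 3
x=14: ŷ = 2 + 2·14 = 30; r = 27 − 30 = -3
SSE = 9 + 25 + 25 + 36 + 9 + 4 + 9 + 9 = 126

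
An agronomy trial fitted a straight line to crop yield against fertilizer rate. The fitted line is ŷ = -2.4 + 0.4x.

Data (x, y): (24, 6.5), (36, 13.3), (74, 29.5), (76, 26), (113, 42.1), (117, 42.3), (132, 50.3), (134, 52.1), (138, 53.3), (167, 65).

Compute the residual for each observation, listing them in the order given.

-0.7, 1.3, 2.3, -2, -0.7, -2.1, -0.1, 0.9, 0.5, 0.6

x=24: ŷ = -2.4 + 0.4·24 = 7.2; e = 6.5 − 7.2 = -0.7
x=36: ŷ = -2.4 + 0.4·36 = 12; e = 13.3 − 12 = 1.3
x=74: ŷ = -2.4 + 0.4·74 = 27.2; e = 29.5 − 27.2 = 2.3
x=76: ŷ = -2.4 + 0.4·76 = 28; e = 26 − 28 = -2
x=113: ŷ = -2.4 + 0.4·113 = 42.8; e = 42.1 − 42.8 = -0.7
x=117: ŷ = -2.4 + 0.4·117 = 44.4; e = 42.3 − 44.4 = -2.1
x=132: ŷ = -2.4 + 0.4·132 = 50.4; e = 50.3 − 50.4 = -0.1
x=134: ŷ = -2.4 + 0.4·134 = 51.2; e = 52.1 − 51.2 = 0.9
x=138: ŷ = -2.4 + 0.4·138 = 52.8; e = 53.3 − 52.8 = 0.5
x=167: ŷ = -2.4 + 0.4·167 = 64.4; e = 65 − 64.4 = 0.6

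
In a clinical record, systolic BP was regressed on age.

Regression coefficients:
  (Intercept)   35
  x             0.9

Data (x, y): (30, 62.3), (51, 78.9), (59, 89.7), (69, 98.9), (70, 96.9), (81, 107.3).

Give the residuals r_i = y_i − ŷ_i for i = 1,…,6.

0.3, -2, 1.6, 1.8, -1.1, -0.6

x=30: ŷ = 35 + 0.9·30 = 62; r = 62.3 − 62 = 0.3
x=51: ŷ = 35 + 0.9·51 = 80.9; r = 78.9 − 80.9 = -2
x=59: ŷ = 35 + 0.9·59 = 88.1; r = 89.7 − 88.1 = 1.6
x=69: ŷ = 35 + 0.9·69 = 97.1; r = 98.9 − 97.1 = 1.8
x=70: ŷ = 35 + 0.9·70 = 98; r = 96.9 − 98 = -1.1
x=81: ŷ = 35 + 0.9·81 = 107.9; r = 107.3 − 107.9 = -0.6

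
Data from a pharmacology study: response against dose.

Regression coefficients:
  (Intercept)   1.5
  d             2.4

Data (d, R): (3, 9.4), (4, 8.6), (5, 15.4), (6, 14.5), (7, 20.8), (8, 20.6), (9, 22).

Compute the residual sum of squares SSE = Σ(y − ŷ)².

SSE = 19.78

d=3: ŷ = 1.5 + 2.4·3 = 8.7; e = 9.4 − 8.7 = 0.7
d=4: ŷ = 1.5 + 2.4·4 = 11.1; e = 8.6 − 11.1 = -2.5
d=5: ŷ = 1.5 + 2.4·5 = 13.5; e = 15.4 − 13.5 = 1.9
d=6: ŷ = 1.5 + 2.4·6 = 15.9; e = 14.5 − 15.9 = -1.4
d=7: ŷ = 1.5 + 2.4·7 = 18.3; e = 20.8 − 18.3 = 2.5
d=8: ŷ = 1.5 + 2.4·8 = 20.7; e = 20.6 − 20.7 = -0.1
d=9: ŷ = 1.5 + 2.4·9 = 23.1; e = 22 − 23.1 = -1.1
SSE = 0.49 + 6.25 + 3.61 + 1.96 + 6.25 + 0.01 + 1.21 = 19.78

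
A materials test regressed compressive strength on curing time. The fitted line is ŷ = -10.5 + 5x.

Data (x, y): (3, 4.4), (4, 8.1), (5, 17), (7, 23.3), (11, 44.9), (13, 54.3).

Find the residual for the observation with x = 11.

ŷ = -10.5 + 5·11 = 44.5
e = 44.9 − 44.5 = 0.4

e = 0.4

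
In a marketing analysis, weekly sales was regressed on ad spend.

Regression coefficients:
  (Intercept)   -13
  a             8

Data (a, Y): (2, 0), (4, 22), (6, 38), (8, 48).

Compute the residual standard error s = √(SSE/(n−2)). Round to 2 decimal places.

a=2: Ŷ = -13 + 8·2 = 3; e = 0 − 3 = -3
a=4: Ŷ = -13 + 8·4 = 19; e = 22 − 19 = 3
a=6: Ŷ = -13 + 8·6 = 35; e = 38 − 35 = 3
a=8: Ŷ = -13 + 8·8 = 51; e = 48 − 51 = -3
SSE = 9 + 9 + 9 + 9 = 36
s = √(36/2) = √18 ≈ 4.24

s = 4.24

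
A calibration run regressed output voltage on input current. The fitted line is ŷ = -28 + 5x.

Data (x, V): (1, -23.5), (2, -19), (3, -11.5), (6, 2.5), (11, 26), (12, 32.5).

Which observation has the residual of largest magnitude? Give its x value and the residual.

x=1: ŷ = -28 + 5·1 = -23; e = -23.5 − (-23) = -0.5
x=2: ŷ = -28 + 5·2 = -18; e = -19 − (-18) = -1
x=3: ŷ = -28 + 5·3 = -13; e = -11.5 − (-13) = 1.5
x=6: ŷ = -28 + 5·6 = 2; e = 2.5 − 2 = 0.5
x=11: ŷ = -28 + 5·11 = 27; e = 26 − 27 = -1
x=12: ŷ = -28 + 5·12 = 32; e = 32.5 − 32 = 0.5
Largest |e| is 1.5 at x = 3, residual 1.5.

x = 3, e = 1.5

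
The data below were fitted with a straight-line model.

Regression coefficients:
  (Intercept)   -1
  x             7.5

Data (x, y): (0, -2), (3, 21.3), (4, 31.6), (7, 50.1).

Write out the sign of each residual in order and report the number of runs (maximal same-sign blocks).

3 runs

x=0: ŷ = -1 + 7.5·0 = -1; r = -2 − (-1) = -1
x=3: ŷ = -1 + 7.5·3 = 21.5; r = 21.3 − 21.5 = -0.2
x=4: ŷ = -1 + 7.5·4 = 29; r = 31.6 − 29 = 2.6
x=7: ŷ = -1 + 7.5·7 = 51.5; r = 50.1 − 51.5 = -1.4
Signs: − − + −
Runs: −×2, +×1, −×1 → 3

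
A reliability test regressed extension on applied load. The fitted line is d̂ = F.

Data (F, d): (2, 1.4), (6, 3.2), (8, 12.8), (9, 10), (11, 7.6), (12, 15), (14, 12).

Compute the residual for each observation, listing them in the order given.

-0.6, -2.8, 4.8, 1, -3.4, 3, -2

F=2: d̂ = 2 = 2; r = 1.4 − 2 = -0.6
F=6: d̂ = 6 = 6; r = 3.2 − 6 = -2.8
F=8: d̂ = 8 = 8; r = 12.8 − 8 = 4.8
F=9: d̂ = 9 = 9; r = 10 − 9 = 1
F=11: d̂ = 11 = 11; r = 7.6 − 11 = -3.4
F=12: d̂ = 12 = 12; r = 15 − 12 = 3
F=14: d̂ = 14 = 14; r = 12 − 14 = -2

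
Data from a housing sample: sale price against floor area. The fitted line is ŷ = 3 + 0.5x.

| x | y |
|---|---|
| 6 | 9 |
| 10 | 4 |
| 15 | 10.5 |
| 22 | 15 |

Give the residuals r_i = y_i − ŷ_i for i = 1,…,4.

3, -4, 0, 1

x=6: ŷ = 3 + 0.5·6 = 6; r = 9 − 6 = 3
x=10: ŷ = 3 + 0.5·10 = 8; r = 4 − 8 = -4
x=15: ŷ = 3 + 0.5·15 = 10.5; r = 10.5 − 10.5 = 0
x=22: ŷ = 3 + 0.5·22 = 14; r = 15 − 14 = 1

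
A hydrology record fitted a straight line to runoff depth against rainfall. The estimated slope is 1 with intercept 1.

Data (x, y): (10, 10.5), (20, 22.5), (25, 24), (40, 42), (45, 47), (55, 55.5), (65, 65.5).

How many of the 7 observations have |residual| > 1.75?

x=10: ŷ = 1 + 10 = 11; r = 10.5 − 11 = -0.5
x=20: ŷ = 1 + 20 = 21; r = 22.5 − 21 = 1.5
x=25: ŷ = 1 + 25 = 26; r = 24 − 26 = -2
x=40: ŷ = 1 + 40 = 41; r = 42 − 41 = 1
x=45: ŷ = 1 + 45 = 46; r = 47 − 46 = 1
x=55: ŷ = 1 + 55 = 56; r = 55.5 − 56 = -0.5
x=65: ŷ = 1 + 65 = 66; r = 65.5 − 66 = -0.5
|r| > 1.75: x=25 (|r|=2) → 1

1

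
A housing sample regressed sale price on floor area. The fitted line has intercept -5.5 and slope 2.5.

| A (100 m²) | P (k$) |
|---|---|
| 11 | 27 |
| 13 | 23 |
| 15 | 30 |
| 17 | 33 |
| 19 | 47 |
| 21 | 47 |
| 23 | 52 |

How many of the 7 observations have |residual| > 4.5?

A=11: P̂ = -5.5 + 2.5·11 = 22; r = 27 − 22 = 5
A=13: P̂ = -5.5 + 2.5·13 = 27; r = 23 − 27 = -4
A=15: P̂ = -5.5 + 2.5·15 = 32; r = 30 − 32 = -2
A=17: P̂ = -5.5 + 2.5·17 = 37; r = 33 − 37 = -4
A=19: P̂ = -5.5 + 2.5·19 = 42; r = 47 − 42 = 5
A=21: P̂ = -5.5 + 2.5·21 = 47; r = 47 − 47 = 0
A=23: P̂ = -5.5 + 2.5·23 = 52; r = 52 − 52 = 0
|r| > 4.5: A=11 (|r|=5), A=19 (|r|=5) → 2

2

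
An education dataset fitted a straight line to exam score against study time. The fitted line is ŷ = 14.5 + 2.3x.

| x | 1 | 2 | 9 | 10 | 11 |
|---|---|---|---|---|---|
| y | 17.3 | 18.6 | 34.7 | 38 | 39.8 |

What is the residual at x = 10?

ŷ = 14.5 + 2.3·10 = 37.5
e = 38 − 37.5 = 0.5

e = 0.5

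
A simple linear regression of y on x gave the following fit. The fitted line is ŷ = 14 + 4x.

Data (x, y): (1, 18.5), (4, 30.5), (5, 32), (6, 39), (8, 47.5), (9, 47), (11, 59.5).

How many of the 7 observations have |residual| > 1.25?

x=1: ŷ = 14 + 4·1 = 18; r = 18.5 − 18 = 0.5
x=4: ŷ = 14 + 4·4 = 30; r = 30.5 − 30 = 0.5
x=5: ŷ = 14 + 4·5 = 34; r = 32 − 34 = -2
x=6: ŷ = 14 + 4·6 = 38; r = 39 − 38 = 1
x=8: ŷ = 14 + 4·8 = 46; r = 47.5 − 46 = 1.5
x=9: ŷ = 14 + 4·9 = 50; r = 47 − 50 = -3
x=11: ŷ = 14 + 4·11 = 58; r = 59.5 − 58 = 1.5
|r| > 1.25: x=5 (|r|=2), x=8 (|r|=1.5), x=9 (|r|=3), x=11 (|r|=1.5) → 4

4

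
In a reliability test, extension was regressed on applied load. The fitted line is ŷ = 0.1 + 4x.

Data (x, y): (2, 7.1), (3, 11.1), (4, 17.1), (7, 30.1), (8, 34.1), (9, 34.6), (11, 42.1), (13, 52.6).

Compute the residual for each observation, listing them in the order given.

-1, -1, 1, 2, 2, -1.5, -2, 0.5

x=2: ŷ = 0.1 + 4·2 = 8.1; e = 7.1 − 8.1 = -1
x=3: ŷ = 0.1 + 4·3 = 12.1; e = 11.1 − 12.1 = -1
x=4: ŷ = 0.1 + 4·4 = 16.1; e = 17.1 − 16.1 = 1
x=7: ŷ = 0.1 + 4·7 = 28.1; e = 30.1 − 28.1 = 2
x=8: ŷ = 0.1 + 4·8 = 32.1; e = 34.1 − 32.1 = 2
x=9: ŷ = 0.1 + 4·9 = 36.1; e = 34.6 − 36.1 = -1.5
x=11: ŷ = 0.1 + 4·11 = 44.1; e = 42.1 − 44.1 = -2
x=13: ŷ = 0.1 + 4·13 = 52.1; e = 52.6 − 52.1 = 0.5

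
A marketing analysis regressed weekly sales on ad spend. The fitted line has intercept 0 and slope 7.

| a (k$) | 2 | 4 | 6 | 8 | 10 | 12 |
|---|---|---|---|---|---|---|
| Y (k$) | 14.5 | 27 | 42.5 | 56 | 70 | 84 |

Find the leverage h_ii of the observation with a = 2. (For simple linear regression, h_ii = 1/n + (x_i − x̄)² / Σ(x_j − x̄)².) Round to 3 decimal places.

ā = (2 + 4 + 6 + 8 + 10 + 12)/6 = 7
Σ(a − ā)² = 25 + 9 + 1 + 1 + 9 + 25 = 70
h = 1/6 + (-5)²/70 = 0.166667 + 0.357143 = 0.524

h = 0.524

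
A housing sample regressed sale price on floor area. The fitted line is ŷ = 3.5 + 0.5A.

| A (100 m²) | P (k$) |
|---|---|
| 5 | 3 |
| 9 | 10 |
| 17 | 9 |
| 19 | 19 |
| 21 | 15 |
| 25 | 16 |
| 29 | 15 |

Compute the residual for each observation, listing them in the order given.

A=5: ŷ = 3.5 + 0.5·5 = 6; r = 3 − 6 = -3
A=9: ŷ = 3.5 + 0.5·9 = 8; r = 10 − 8 = 2
A=17: ŷ = 3.5 + 0.5·17 = 12; r = 9 − 12 = -3
A=19: ŷ = 3.5 + 0.5·19 = 13; r = 19 − 13 = 6
A=21: ŷ = 3.5 + 0.5·21 = 14; r = 15 − 14 = 1
A=25: ŷ = 3.5 + 0.5·25 = 16; r = 16 − 16 = 0
A=29: ŷ = 3.5 + 0.5·29 = 18; r = 15 − 18 = -3

-3, 2, -3, 6, 1, 0, -3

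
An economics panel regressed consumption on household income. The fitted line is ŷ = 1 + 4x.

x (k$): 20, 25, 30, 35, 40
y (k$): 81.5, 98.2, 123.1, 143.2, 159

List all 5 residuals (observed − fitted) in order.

0.5, -2.8, 2.1, 2.2, -2

x=20: ŷ = 1 + 4·20 = 81; r = 81.5 − 81 = 0.5
x=25: ŷ = 1 + 4·25 = 101; r = 98.2 − 101 = -2.8
x=30: ŷ = 1 + 4·30 = 121; r = 123.1 − 121 = 2.1
x=35: ŷ = 1 + 4·35 = 141; r = 143.2 − 141 = 2.2
x=40: ŷ = 1 + 4·40 = 161; r = 159 − 161 = -2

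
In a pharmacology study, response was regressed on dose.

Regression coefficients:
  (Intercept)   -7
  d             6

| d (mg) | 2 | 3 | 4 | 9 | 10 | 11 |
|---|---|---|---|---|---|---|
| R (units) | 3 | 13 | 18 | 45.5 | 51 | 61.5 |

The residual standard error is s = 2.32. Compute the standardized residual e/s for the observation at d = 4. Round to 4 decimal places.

ŷ = -7 + 6·4 = 17
e = 18 − 17 = 1
e/s = 1 / 2.32 = 0.4310

0.4310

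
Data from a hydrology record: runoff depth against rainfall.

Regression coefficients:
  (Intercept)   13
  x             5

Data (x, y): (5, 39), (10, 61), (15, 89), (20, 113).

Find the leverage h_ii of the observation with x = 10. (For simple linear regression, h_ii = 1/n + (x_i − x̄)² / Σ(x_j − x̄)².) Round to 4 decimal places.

x̄ = (5 + 10 + 15 + 20)/4 = 12.5
Σ(x − x̄)² = 56.25 + 6.25 + 6.25 + 56.25 = 125
h = 1/4 + (-2.5)²/125 = 0.25 + 0.05 = 0.3000

h = 0.3000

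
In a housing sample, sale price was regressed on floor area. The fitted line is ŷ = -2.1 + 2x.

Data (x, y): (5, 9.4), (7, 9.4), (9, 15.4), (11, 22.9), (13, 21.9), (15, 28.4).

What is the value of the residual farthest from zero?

e = 3

x=5: ŷ = -2.1 + 2·5 = 7.9; e = 9.4 − 7.9 = 1.5
x=7: ŷ = -2.1 + 2·7 = 11.9; e = 9.4 − 11.9 = -2.5
x=9: ŷ = -2.1 + 2·9 = 15.9; e = 15.4 − 15.9 = -0.5
x=11: ŷ = -2.1 + 2·11 = 19.9; e = 22.9 − 19.9 = 3
x=13: ŷ = -2.1 + 2·13 = 23.9; e = 21.9 − 23.9 = -2
x=15: ŷ = -2.1 + 2·15 = 27.9; e = 28.4 − 27.9 = 0.5
Largest |e| is 3 at x = 11, residual 3.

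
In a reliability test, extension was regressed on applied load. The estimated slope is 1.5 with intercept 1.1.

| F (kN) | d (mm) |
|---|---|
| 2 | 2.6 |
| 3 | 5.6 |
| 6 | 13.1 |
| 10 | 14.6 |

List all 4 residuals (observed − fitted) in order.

F=2: ŷ = 1.1 + 1.5·2 = 4.1; e = 2.6 − 4.1 = -1.5
F=3: ŷ = 1.1 + 1.5·3 = 5.6; e = 5.6 − 5.6 = 0
F=6: ŷ = 1.1 + 1.5·6 = 10.1; e = 13.1 − 10.1 = 3
F=10: ŷ = 1.1 + 1.5·10 = 16.1; e = 14.6 − 16.1 = -1.5

-1.5, 0, 3, -1.5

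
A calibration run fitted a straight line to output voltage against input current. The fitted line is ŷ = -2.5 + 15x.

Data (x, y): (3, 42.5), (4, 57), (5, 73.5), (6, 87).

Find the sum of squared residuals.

x=3: ŷ = -2.5 + 15·3 = 42.5; r = 42.5 − 42.5 = 0
x=4: ŷ = -2.5 + 15·4 = 57.5; r = 57 − 57.5 = -0.5
x=5: ŷ = -2.5 + 15·5 = 72.5; r = 73.5 − 72.5 = 1
x=6: ŷ = -2.5 + 15·6 = 87.5; r = 87 − 87.5 = -0.5
SSE = 0 + 0.25 + 1 + 0.25 = 1.5

SSE = 1.5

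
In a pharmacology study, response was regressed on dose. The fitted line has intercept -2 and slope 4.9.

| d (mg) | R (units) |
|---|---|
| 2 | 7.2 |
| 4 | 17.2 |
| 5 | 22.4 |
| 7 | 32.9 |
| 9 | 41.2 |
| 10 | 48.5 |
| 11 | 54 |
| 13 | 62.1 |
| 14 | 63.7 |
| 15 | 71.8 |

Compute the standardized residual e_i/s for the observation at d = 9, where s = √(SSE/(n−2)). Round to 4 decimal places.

d=2: ŷ = -2 + 4.9·2 = 7.8; e = 7.2 − 7.8 = -0.6
d=4: ŷ = -2 + 4.9·4 = 17.6; e = 17.2 − 17.6 = -0.4
d=5: ŷ = -2 + 4.9·5 = 22.5; e = 22.4 − 22.5 = -0.1
d=7: ŷ = -2 + 4.9·7 = 32.3; e = 32.9 − 32.3 = 0.6
d=9: ŷ = -2 + 4.9·9 = 42.1; e = 41.2 − 42.1 = -0.9
d=10: ŷ = -2 + 4.9·10 = 47; e = 48.5 − 47 = 1.5
d=11: ŷ = -2 + 4.9·11 = 51.9; e = 54 − 51.9 = 2.1
d=13: ŷ = -2 + 4.9·13 = 61.7; e = 62.1 − 61.7 = 0.4
d=14: ŷ = -2 + 4.9·14 = 66.6; e = 63.7 − 66.6 = -2.9
d=15: ŷ = -2 + 4.9·15 = 71.5; e = 71.8 − 71.5 = 0.3
SSE = 0.36 + 0.16 + 0.01 + 0.36 + 0.81 + 2.25 + 4.41 + 0.16 + 8.41 + 0.09 = 17.02
s = √(17.02/8) = 1.4586
e/s = -0.9 / 1.4586 = -0.6170

-0.6170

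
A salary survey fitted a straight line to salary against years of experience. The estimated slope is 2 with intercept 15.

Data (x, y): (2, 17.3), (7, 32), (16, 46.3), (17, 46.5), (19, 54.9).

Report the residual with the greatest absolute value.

r = 3

x=2: ŷ = 15 + 2·2 = 19; r = 17.3 − 19 = -1.7
x=7: ŷ = 15 + 2·7 = 29; r = 32 − 29 = 3
x=16: ŷ = 15 + 2·16 = 47; r = 46.3 − 47 = -0.7
x=17: ŷ = 15 + 2·17 = 49; r = 46.5 − 49 = -2.5
x=19: ŷ = 15 + 2·19 = 53; r = 54.9 − 53 = 1.9
Largest |r| is 3 at x = 7, residual 3.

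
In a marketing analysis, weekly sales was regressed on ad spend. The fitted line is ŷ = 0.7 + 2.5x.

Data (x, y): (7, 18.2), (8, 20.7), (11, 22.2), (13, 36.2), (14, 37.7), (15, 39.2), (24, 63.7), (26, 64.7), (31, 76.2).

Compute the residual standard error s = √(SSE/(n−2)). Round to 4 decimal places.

x=7: ŷ = 0.7 + 2.5·7 = 18.2; e = 18.2 − 18.2 = 0
x=8: ŷ = 0.7 + 2.5·8 = 20.7; e = 20.7 − 20.7 = 0
x=11: ŷ = 0.7 + 2.5·11 = 28.2; e = 22.2 − 28.2 = -6
x=13: ŷ = 0.7 + 2.5·13 = 33.2; e = 36.2 − 33.2 = 3
x=14: ŷ = 0.7 + 2.5·14 = 35.7; e = 37.7 − 35.7 = 2
x=15: ŷ = 0.7 + 2.5·15 = 38.2; e = 39.2 − 38.2 = 1
x=24: ŷ = 0.7 + 2.5·24 = 60.7; e = 63.7 − 60.7 = 3
x=26: ŷ = 0.7 + 2.5·26 = 65.7; e = 64.7 − 65.7 = -1
x=31: ŷ = 0.7 + 2.5·31 = 78.2; e = 76.2 − 78.2 = -2
SSE = 0 + 0 + 36 + 9 + 4 + 1 + 9 + 1 + 4 = 64
s = √(64/7) = √9.14286 ≈ 3.0237

s = 3.0237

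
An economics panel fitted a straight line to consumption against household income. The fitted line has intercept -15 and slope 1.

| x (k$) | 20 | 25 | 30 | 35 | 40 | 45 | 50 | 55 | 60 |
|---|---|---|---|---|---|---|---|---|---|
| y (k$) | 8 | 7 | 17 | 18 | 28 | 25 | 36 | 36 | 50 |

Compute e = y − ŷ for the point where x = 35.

ŷ = -15 + 35 = 20
e = 18 − 20 = -2

e = -2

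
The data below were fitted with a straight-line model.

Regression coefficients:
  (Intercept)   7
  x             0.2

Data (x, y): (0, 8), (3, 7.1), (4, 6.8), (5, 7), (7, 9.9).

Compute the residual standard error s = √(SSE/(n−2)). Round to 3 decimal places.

s = 1.354

x=0: ŷ = 7 + 0.2·0 = 7; e = 8 − 7 = 1
x=3: ŷ = 7 + 0.2·3 = 7.6; e = 7.1 − 7.6 = -0.5
x=4: ŷ = 7 + 0.2·4 = 7.8; e = 6.8 − 7.8 = -1
x=5: ŷ = 7 + 0.2·5 = 8; e = 7 − 8 = -1
x=7: ŷ = 7 + 0.2·7 = 8.4; e = 9.9 − 8.4 = 1.5
SSE = 1 + 0.25 + 1 + 1 + 2.25 = 5.5
s = √(5.5/3) = √1.83333 ≈ 1.354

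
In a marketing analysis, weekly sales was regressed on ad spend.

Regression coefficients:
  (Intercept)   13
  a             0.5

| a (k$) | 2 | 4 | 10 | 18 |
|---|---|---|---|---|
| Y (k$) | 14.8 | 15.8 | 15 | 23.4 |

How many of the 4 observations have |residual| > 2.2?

a=2: Ŷ = 13 + 0.5·2 = 14; e = 14.8 − 14 = 0.8
a=4: Ŷ = 13 + 0.5·4 = 15; e = 15.8 − 15 = 0.8
a=10: Ŷ = 13 + 0.5·10 = 18; e = 15 − 18 = -3
a=18: Ŷ = 13 + 0.5·18 = 22; e = 23.4 − 22 = 1.4
|e| > 2.2: a=10 (|e|=3) → 1

1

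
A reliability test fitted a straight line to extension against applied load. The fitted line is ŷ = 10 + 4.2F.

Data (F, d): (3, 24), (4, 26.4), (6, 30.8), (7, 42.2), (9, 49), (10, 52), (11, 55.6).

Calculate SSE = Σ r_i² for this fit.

SSE = 31.12

F=3: ŷ = 10 + 4.2·3 = 22.6; r = 24 − 22.6 = 1.4
F=4: ŷ = 10 + 4.2·4 = 26.8; r = 26.4 − 26.8 = -0.4
F=6: ŷ = 10 + 4.2·6 = 35.2; r = 30.8 − 35.2 = -4.4
F=7: ŷ = 10 + 4.2·7 = 39.4; r = 42.2 − 39.4 = 2.8
F=9: ŷ = 10 + 4.2·9 = 47.8; r = 49 − 47.8 = 1.2
F=10: ŷ = 10 + 4.2·10 = 52; r = 52 − 52 = 0
F=11: ŷ = 10 + 4.2·11 = 56.2; r = 55.6 − 56.2 = -0.6
SSE = 1.96 + 0.16 + 19.36 + 7.84 + 1.44 + 0 + 0.36 = 31.12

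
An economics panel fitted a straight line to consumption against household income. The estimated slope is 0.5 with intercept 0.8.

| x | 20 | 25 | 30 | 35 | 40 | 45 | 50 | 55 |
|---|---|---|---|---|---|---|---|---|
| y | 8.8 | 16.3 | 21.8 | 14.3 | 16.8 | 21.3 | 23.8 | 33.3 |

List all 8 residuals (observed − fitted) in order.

-2, 3, 6, -4, -4, -2, -2, 5

x=20: ŷ = 0.8 + 0.5·20 = 10.8; r = 8.8 − 10.8 = -2
x=25: ŷ = 0.8 + 0.5·25 = 13.3; r = 16.3 − 13.3 = 3
x=30: ŷ = 0.8 + 0.5·30 = 15.8; r = 21.8 − 15.8 = 6
x=35: ŷ = 0.8 + 0.5·35 = 18.3; r = 14.3 − 18.3 = -4
x=40: ŷ = 0.8 + 0.5·40 = 20.8; r = 16.8 − 20.8 = -4
x=45: ŷ = 0.8 + 0.5·45 = 23.3; r = 21.3 − 23.3 = -2
x=50: ŷ = 0.8 + 0.5·50 = 25.8; r = 23.8 − 25.8 = -2
x=55: ŷ = 0.8 + 0.5·55 = 28.3; r = 33.3 − 28.3 = 5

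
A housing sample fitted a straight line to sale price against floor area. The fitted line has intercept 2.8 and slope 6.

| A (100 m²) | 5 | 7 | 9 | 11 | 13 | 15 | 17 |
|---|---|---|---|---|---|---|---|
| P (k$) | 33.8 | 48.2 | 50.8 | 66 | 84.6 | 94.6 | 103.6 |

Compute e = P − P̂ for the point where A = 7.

e = 3.4

P̂ = 2.8 + 6·7 = 44.8
e = 48.2 − 44.8 = 3.4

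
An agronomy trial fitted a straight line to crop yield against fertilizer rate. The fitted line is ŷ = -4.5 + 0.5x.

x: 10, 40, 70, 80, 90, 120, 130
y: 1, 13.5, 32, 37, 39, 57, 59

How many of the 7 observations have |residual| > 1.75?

x=10: ŷ = -4.5 + 0.5·10 = 0.5; e = 1 − 0.5 = 0.5
x=40: ŷ = -4.5 + 0.5·40 = 15.5; e = 13.5 − 15.5 = -2
x=70: ŷ = -4.5 + 0.5·70 = 30.5; e = 32 − 30.5 = 1.5
x=80: ŷ = -4.5 + 0.5·80 = 35.5; e = 37 − 35.5 = 1.5
x=90: ŷ = -4.5 + 0.5·90 = 40.5; e = 39 − 40.5 = -1.5
x=120: ŷ = -4.5 + 0.5·120 = 55.5; e = 57 − 55.5 = 1.5
x=130: ŷ = -4.5 + 0.5·130 = 60.5; e = 59 − 60.5 = -1.5
|e| > 1.75: x=40 (|e|=2) → 1

1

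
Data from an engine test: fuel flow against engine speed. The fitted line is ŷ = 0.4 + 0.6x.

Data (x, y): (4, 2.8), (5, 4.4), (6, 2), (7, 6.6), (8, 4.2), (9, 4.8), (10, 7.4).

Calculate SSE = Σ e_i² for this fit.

x=4: ŷ = 0.4 + 0.6·4 = 2.8; e = 2.8 − 2.8 = 0
x=5: ŷ = 0.4 + 0.6·5 = 3.4; e = 4.4 − 3.4 = 1
x=6: ŷ = 0.4 + 0.6·6 = 4; e = 2 − 4 = -2
x=7: ŷ = 0.4 + 0.6·7 = 4.6; e = 6.6 − 4.6 = 2
x=8: ŷ = 0.4 + 0.6·8 = 5.2; e = 4.2 − 5.2 = -1
x=9: ŷ = 0.4 + 0.6·9 = 5.8; e = 4.8 − 5.8 = -1
x=10: ŷ = 0.4 + 0.6·10 = 6.4; e = 7.4 − 6.4 = 1
SSE = 0 + 1 + 4 + 4 + 1 + 1 + 1 = 12

SSE = 12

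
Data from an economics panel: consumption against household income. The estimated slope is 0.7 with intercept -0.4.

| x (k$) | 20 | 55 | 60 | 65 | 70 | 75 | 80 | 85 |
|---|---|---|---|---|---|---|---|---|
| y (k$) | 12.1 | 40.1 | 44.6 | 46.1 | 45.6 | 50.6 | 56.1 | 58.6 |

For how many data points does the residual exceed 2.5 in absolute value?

2

x=20: ŷ = -0.4 + 0.7·20 = 13.6; e = 12.1 − 13.6 = -1.5
x=55: ŷ = -0.4 + 0.7·55 = 38.1; e = 40.1 − 38.1 = 2
x=60: ŷ = -0.4 + 0.7·60 = 41.6; e = 44.6 − 41.6 = 3
x=65: ŷ = -0.4 + 0.7·65 = 45.1; e = 46.1 − 45.1 = 1
x=70: ŷ = -0.4 + 0.7·70 = 48.6; e = 45.6 − 48.6 = -3
x=75: ŷ = -0.4 + 0.7·75 = 52.1; e = 50.6 − 52.1 = -1.5
x=80: ŷ = -0.4 + 0.7·80 = 55.6; e = 56.1 − 55.6 = 0.5
x=85: ŷ = -0.4 + 0.7·85 = 59.1; e = 58.6 − 59.1 = -0.5
|e| > 2.5: x=60 (|e|=3), x=70 (|e|=3) → 2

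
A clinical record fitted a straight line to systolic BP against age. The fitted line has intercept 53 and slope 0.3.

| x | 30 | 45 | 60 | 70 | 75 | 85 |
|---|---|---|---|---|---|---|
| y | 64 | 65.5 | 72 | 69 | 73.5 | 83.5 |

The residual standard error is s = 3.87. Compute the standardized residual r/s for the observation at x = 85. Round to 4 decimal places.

1.2920

ŷ = 53 + 0.3·85 = 78.5
r = 83.5 − 78.5 = 5
r/s = 5 / 3.87 = 1.2920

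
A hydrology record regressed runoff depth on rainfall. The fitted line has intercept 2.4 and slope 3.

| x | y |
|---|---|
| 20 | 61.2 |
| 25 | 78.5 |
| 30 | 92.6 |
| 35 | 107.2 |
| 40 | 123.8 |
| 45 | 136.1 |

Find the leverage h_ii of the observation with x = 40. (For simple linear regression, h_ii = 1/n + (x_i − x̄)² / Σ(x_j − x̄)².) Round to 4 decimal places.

h = 0.2952

x̄ = (20 + 25 + 30 + 35 + 40 + 45)/6 = 32.5
Σ(x − x̄)² = 156.25 + 56.25 + 6.25 + 6.25 + 56.25 + 156.25 = 437.5
h = 1/6 + (7.5)²/437.5 = 0.166667 + 0.128571 = 0.2952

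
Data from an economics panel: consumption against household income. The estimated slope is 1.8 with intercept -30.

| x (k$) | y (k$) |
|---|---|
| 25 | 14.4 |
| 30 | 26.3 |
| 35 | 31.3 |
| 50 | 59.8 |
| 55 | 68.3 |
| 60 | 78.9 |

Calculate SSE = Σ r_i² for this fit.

SSE = 9.88

x=25: ŷ = -30 + 1.8·25 = 15; r = 14.4 − 15 = -0.6
x=30: ŷ = -30 + 1.8·30 = 24; r = 26.3 − 24 = 2.3
x=35: ŷ = -30 + 1.8·35 = 33; r = 31.3 − 33 = -1.7
x=50: ŷ = -30 + 1.8·50 = 60; r = 59.8 − 60 = -0.2
x=55: ŷ = -30 + 1.8·55 = 69; r = 68.3 − 69 = -0.7
x=60: ŷ = -30 + 1.8·60 = 78; r = 78.9 − 78 = 0.9
SSE = 0.36 + 5.29 + 2.89 + 0.04 + 0.49 + 0.81 = 9.88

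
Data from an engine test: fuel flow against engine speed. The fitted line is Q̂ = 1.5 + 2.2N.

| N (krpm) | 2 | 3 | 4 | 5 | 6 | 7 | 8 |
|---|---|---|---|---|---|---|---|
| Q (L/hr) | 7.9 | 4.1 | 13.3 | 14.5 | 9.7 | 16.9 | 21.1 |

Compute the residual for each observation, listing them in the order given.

N=2: Q̂ = 1.5 + 2.2·2 = 5.9; e = 7.9 − 5.9 = 2
N=3: Q̂ = 1.5 + 2.2·3 = 8.1; e = 4.1 − 8.1 = -4
N=4: Q̂ = 1.5 + 2.2·4 = 10.3; e = 13.3 − 10.3 = 3
N=5: Q̂ = 1.5 + 2.2·5 = 12.5; e = 14.5 − 12.5 = 2
N=6: Q̂ = 1.5 + 2.2·6 = 14.7; e = 9.7 − 14.7 = -5
N=7: Q̂ = 1.5 + 2.2·7 = 16.9; e = 16.9 − 16.9 = 0
N=8: Q̂ = 1.5 + 2.2·8 = 19.1; e = 21.1 − 19.1 = 2

2, -4, 3, 2, -5, 0, 2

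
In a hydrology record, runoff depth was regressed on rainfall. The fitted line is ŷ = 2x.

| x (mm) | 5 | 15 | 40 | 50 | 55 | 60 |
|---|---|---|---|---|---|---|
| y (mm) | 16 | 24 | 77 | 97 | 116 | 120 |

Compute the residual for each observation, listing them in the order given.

6, -6, -3, -3, 6, 0

x=5: ŷ = 2·5 = 10; e = 16 − 10 = 6
x=15: ŷ = 2·15 = 30; e = 24 − 30 = -6
x=40: ŷ = 2·40 = 80; e = 77 − 80 = -3
x=50: ŷ = 2·50 = 100; e = 97 − 100 = -3
x=55: ŷ = 2·55 = 110; e = 116 − 110 = 6
x=60: ŷ = 2·60 = 120; e = 120 − 120 = 0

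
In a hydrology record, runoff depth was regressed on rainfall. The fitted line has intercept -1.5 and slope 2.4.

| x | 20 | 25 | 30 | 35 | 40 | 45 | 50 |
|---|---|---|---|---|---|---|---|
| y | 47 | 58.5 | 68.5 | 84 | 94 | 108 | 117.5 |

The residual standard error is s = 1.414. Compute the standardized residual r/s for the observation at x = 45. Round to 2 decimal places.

1.06

ŷ = -1.5 + 2.4·45 = 106.5
r = 108 − 106.5 = 1.5
r/s = 1.5 / 1.414 = 1.06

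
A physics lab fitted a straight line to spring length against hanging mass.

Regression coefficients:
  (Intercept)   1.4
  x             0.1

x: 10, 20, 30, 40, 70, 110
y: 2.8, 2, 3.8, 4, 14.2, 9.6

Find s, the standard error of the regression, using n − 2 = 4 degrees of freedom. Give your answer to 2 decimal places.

x=10: ŷ = 1.4 + 0.1·10 = 2.4; e = 2.8 − 2.4 = 0.4
x=20: ŷ = 1.4 + 0.1·20 = 3.4; e = 2 − 3.4 = -1.4
x=30: ŷ = 1.4 + 0.1·30 = 4.4; e = 3.8 − 4.4 = -0.6
x=40: ŷ = 1.4 + 0.1·40 = 5.4; e = 4 − 5.4 = -1.4
x=70: ŷ = 1.4 + 0.1·70 = 8.4; e = 14.2 − 8.4 = 5.8
x=110: ŷ = 1.4 + 0.1·110 = 12.4; e = 9.6 − 12.4 = -2.8
SSE = 0.16 + 1.96 + 0.36 + 1.96 + 33.64 + 7.84 = 45.92
s = √(45.92/4) = √11.48 ≈ 3.39

s = 3.39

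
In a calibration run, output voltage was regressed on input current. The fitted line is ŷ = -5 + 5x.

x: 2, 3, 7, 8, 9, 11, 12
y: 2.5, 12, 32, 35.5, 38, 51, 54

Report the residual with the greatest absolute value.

x=2: ŷ = -5 + 5·2 = 5; e = 2.5 − 5 = -2.5
x=3: ŷ = -5 + 5·3 = 10; e = 12 − 10 = 2
x=7: ŷ = -5 + 5·7 = 30; e = 32 − 30 = 2
x=8: ŷ = -5 + 5·8 = 35; e = 35.5 − 35 = 0.5
x=9: ŷ = -5 + 5·9 = 40; e = 38 − 40 = -2
x=11: ŷ = -5 + 5·11 = 50; e = 51 − 50 = 1
x=12: ŷ = -5 + 5·12 = 55; e = 54 − 55 = -1
Largest |e| is 2.5 at x = 2, residual -2.5.

e = -2.5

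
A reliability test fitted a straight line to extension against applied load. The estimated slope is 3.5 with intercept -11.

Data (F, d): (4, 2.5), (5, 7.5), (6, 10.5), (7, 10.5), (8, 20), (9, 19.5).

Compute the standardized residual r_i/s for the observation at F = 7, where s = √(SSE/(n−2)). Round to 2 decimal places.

-1.33

F=4: d̂ = -11 + 3.5·4 = 3; r = 2.5 − 3 = -0.5
F=5: d̂ = -11 + 3.5·5 = 6.5; r = 7.5 − 6.5 = 1
F=6: d̂ = -11 + 3.5·6 = 10; r = 10.5 − 10 = 0.5
F=7: d̂ = -11 + 3.5·7 = 13.5; r = 10.5 − 13.5 = -3
F=8: d̂ = -11 + 3.5·8 = 17; r = 20 − 17 = 3
F=9: d̂ = -11 + 3.5·9 = 20.5; r = 19.5 − 20.5 = -1
SSE = 0.25 + 1 + 0.25 + 9 + 9 + 1 = 20.5
s = √(20.5/4) = 2.26385
r/s = -3 / 2.26385 = -1.33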